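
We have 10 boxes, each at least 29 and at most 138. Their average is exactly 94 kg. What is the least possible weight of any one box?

Minimizing one value means maximizing the remaining 9.
The total is 10 × 94 = 940.
The other 9 can take up 9 × 138 = 1242 ≥ 940 − 29, so one box can sit at its floor of 29.
Achievable: one at 29 and the other 9 totalling 911, which fits since 9 × 29 ≤ 911 ≤ 9 × 138.

29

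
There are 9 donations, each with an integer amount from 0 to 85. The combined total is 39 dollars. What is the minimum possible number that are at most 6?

4

Let j be the number exceeding 6. Then the total is ≥ 7·j + 0·(9 − j) = 0 + 7j.
So 7j ≤ 39 and j ≤ 5; hence at least 9 − 5 = 4 are ≤ 6.
Exactly 4 works: 4 values at 0 and 5 at 7 total 35; raise one of the low values by 4 (still ≤ 6) to hit 39.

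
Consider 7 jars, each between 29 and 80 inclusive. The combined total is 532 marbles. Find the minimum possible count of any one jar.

Minimizing one value means maximizing the remaining 6.
The other 6 contribute at most 6 × 80 = 480, leaving at least 532 − 480 = 52.
Since 52 ≥ 29, this is achievable: one at 52 and 6 at 80.

52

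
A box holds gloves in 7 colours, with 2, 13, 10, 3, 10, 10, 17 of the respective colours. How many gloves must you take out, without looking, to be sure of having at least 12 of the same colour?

In the worst case you take as many as possible of each colour without reaching 12: 2 + 11 + 10 + 3 + 10 + 10 + 11 = 57.
The next one must give 12 of some colour, so 57 + 1 = 58.

58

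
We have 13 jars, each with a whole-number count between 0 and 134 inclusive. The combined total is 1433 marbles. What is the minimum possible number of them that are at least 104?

4

Suppose at most 13 − j of them reach 104; then j values are ≤ 103 and the rest ≤ 134.
The total is then ≤ 103·j + 134·(13 − j) = 1742 − 31j. For this to be ≥ 1433 we need j ≤ 9, so at least 13 − 9 = 4 must reach 104.
Exactly 4 works: 4 values at 134 and 9 at 103 total 1463; lower one of the high values by 30 (still ≥ 104) to hit 1433.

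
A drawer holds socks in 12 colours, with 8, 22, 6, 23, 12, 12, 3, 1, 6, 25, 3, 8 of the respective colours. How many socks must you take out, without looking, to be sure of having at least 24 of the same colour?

In the worst case you take as many as possible of each colour without reaching 24: 8 + 22 + 6 + 23 + 12 + 12 + 3 + 1 + 6 + 23 + 3 + 8 = 127.
The next one must give 24 of some colour, so 127 + 1 = 128.

128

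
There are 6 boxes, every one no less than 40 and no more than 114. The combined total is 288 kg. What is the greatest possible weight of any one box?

Maximizing one value means minimizing the remaining 5.
The other 5 contribute at least 5 × 40 = 200, leaving at most 288 − 200 = 88.
Since 88 ≤ 114, this is achievable: one at 88 and 5 at 40.

88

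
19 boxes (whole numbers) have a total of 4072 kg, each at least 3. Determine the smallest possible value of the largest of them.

If every one of the 19 were at most 214, the total would be at most 19 × 214 = 4066 < 4072.
Achievable: 6 of them at 215 and 13 at 214 total 4072.

215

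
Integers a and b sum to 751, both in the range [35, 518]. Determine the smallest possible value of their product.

120694

ab = a(751 − a) is concave in a, so over [233, 518] it is minimized at an endpoint.
The extreme feasible split is a = 233, b = 518, giving ab = 120694.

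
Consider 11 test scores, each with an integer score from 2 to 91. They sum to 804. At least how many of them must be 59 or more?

If only k of them are at least 59, the other 11 − k are at most 58, so the total is at most k·91 + (11 − k)·58.
This must reach 804, so k·91 + (11 − k)·58 ≥ 804, giving k ≥ 6.
Exactly 6 works: 6 values at 91 and 5 at 58 total 836; lower one of the high values by 32 (still ≥ 59) to hit 804.

6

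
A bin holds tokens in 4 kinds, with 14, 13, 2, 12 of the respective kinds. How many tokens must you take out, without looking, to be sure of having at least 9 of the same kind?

27

In the worst case you take as many as possible of each kind without reaching 9: 8 + 8 + 2 + 8 = 26.
The next one must give 9 of some kind, so 26 + 1 = 27.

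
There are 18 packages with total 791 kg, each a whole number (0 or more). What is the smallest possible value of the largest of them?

The average is 791/18 > 43, so not all 18 can be 43 or less; the largest is ≥ 44.
Taking 1 copy of 43 and 17 copies of 44 gives exactly 791, so 44 is attained.

44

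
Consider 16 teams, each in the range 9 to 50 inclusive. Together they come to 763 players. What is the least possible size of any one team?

To make one team as small as possible, make the other 15 as large as possible.
The other 15 contribute at most 15 × 50 = 750, leaving at least 763 − 750 = 13.
Since 13 ≥ 9, this is achievable: one at 13 and 15 at 50.

13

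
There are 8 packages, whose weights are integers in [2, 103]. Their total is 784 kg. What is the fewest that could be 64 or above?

7

Suppose at most 8 − j of them reach 64; then j values are ≤ 63 and the rest ≤ 103.
The total is then ≤ 63·j + 103·(8 − j) = 824 − 40j. For this to be ≥ 784 we need j ≤ 1, so at least 8 − 1 = 7 must reach 64.
Exactly 7 works: 7 values at 103 and 1 at 63 total 784.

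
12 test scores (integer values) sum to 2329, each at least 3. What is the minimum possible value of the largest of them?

195

Some value must be at least ⌈2329/12⌉ = 195, since 12 × 194 = 2328 < 2329.
Achievable: 1 of them at 195 and 11 at 194 total 2329.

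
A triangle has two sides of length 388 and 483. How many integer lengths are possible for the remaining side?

The triangle inequality gives |388 − 483| < c < 388 + 483, i.e. 95 < c < 871.
So c can be any integer from 96 to 870: 775 values.

775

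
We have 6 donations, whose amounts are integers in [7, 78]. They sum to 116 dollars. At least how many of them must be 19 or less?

1

If only k of them are at most 19, the other 6 − k are at least 20, so the total is at least (6 − k)·20 + k·7.
This is ≤ 116, so (6 − k)·20 + 7k ≤ 116, which gives k ≥ 1.
Exactly 1 works: 1 value at 7 and 5 at 20 total 107; raise one of the low values by 9 (still ≤ 19) to hit 116.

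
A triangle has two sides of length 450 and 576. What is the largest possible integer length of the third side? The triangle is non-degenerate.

The third side must be less than 450 + 576 = 1026.
The largest integer below 1026 is 1025.

1025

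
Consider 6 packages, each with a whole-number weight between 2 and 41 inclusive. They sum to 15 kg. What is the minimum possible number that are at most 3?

5

If only k of them are at most 3, the other 6 − k are at least 4, so the total is at least (6 − k)·4 + k·2.
This is ≤ 15, so (6 − k)·4 + 2k ≤ 15, which gives k ≥ 5.
Exactly 5 works: 5 values at 2 and 1 at 4 total 14; raise one of the low values by 1 (still ≤ 3) to hit 15.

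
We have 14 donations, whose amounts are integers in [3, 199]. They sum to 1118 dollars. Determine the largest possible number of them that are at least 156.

7

With k values at 156 or above and the rest at least 3, the sum is at least 42 + 153k.
Since the sum is 1118, we need 153k ≤ 1076, i.e. k ≤ 7.
k = 7 is achieved by 7 values at 156 and 7 at 3, total 1113; add 5 to one value (staying below 156) to reach 1118.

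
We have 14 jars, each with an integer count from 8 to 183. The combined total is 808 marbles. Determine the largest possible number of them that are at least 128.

Suppose k of them are at least 128. Those contribute at least 128 each and the other 14 − k at least 8 each.
So the total is at least 128k + 8(14 − k) = 112 + 120k. This must be ≤ 808, giving k ≤ 5.
k = 5 is achieved by 5 values at 128 and 9 at 8, total 712; add 96 to one value (staying below 128) to reach 808.

5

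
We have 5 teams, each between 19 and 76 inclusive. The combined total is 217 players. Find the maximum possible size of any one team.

Maximizing one value means minimizing the remaining 4.
The other 4 contribute at least 4 × 19 = 76, leaving at most 217 − 76 = 141.
But each team is capped at 76, so the maximum is 76.
Achievable: one at 76 and the other 4 totalling 141, which fits since 4 × 19 ≤ 141 ≤ 4 × 76.

76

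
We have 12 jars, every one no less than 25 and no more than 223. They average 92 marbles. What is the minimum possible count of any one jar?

Minimizing one value means maximizing the remaining 11.
The total is 12 × 92 = 1104.
The other 11 can take up 11 × 223 = 2453 ≥ 1104 − 25, so one jar can sit at its floor of 25.
Achievable: one at 25 and the other 11 totalling 1079, which fits since 11 × 25 ≤ 1079 ≤ 11 × 223.

25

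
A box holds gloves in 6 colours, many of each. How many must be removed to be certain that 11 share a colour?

61

You could draw 10 of every colour without reaching 11 of any — 60 in all.
One more forces 11 of some colour, so 60 + 1 = 61.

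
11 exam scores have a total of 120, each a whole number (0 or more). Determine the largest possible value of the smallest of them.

The 11 values sum to 120, so their minimum is at most ⌊120/11⌋ = 10.
Taking 1 copy of 10 and 10 copies of 11 gives exactly 120, so 10 is attained.

10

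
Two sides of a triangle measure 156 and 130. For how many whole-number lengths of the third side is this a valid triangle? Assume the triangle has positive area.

259

The triangle inequality gives |156 − 130| < c < 156 + 130, i.e. 26 < c < 286.
So c can be any integer from 27 to 285: 259 values.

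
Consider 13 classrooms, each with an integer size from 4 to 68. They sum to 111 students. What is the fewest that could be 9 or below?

4

Each value above 9 is at least 10, contributing at least 10 − 4 = 6 above the floor 4.
The sum exceeds the floor total 52 by 59, so at most ⌊59/6⌋ = 9 exceed 9, and at least 4 are ≤ 9.
Exactly 4 works: 4 values at 4 and 9 at 10 total 106; raise one of the low values by 5 (still ≤ 9) to hit 111.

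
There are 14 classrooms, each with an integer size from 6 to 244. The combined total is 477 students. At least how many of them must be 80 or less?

9

Each value above 80 is at least 81, contributing at least 81 − 6 = 75 above the floor 6.
The sum exceeds the floor total 84 by 393, so at most ⌊393/75⌋ = 5 exceed 80, and at least 9 are ≤ 80.
Exactly 9 works: 9 values at 6 and 5 at 81 total 459; raise one of the low values by 18 (still ≤ 80) to hit 477.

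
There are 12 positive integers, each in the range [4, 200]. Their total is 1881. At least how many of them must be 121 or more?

Suppose at most 12 − j of them reach 121; then j values are ≤ 120 and the rest ≤ 200.
The total is then ≤ 120·j + 200·(12 − j) = 2400 − 80j. For this to be ≥ 1881 we need j ≤ 6, so at least 12 − 6 = 6 must reach 121.
Exactly 6 works: 6 values at 200 and 6 at 120 total 1920; lower one of the high values by 39 (still ≥ 121) to hit 1881.

6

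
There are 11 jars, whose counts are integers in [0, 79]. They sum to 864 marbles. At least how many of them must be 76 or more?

If only k of them are at least 76, the other 11 − k are at most 75, so the total is at most k·79 + (11 − k)·75.
This must reach 864, so k·79 + (11 − k)·75 ≥ 864, giving k ≥ 10.
Exactly 10 works: 10 values at 79 and 1 at 75 total 865; lower one of the high values by 1 (still ≥ 76) to hit 864.

10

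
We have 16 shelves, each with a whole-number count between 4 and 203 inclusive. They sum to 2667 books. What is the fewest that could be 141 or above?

7

If only k of them are at least 141, the other 16 − k are at most 140, so the total is at most k·203 + (16 − k)·140.
This must reach 2667, so k·203 + (16 − k)·140 ≥ 2667, giving k ≥ 7.
Exactly 7 works: 7 values at 203 and 9 at 140 total 2681; lower one of the high values by 14 (still ≥ 141) to hit 2667.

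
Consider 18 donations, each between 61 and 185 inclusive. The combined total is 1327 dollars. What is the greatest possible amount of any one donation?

185

Maximizing one value means minimizing the remaining 17.
The other 17 contribute at least 17 × 61 = 1037, leaving at most 1327 − 1037 = 290.
But each donation is capped at 185, so the maximum is 185.
Achievable: one at 185 and the other 17 totalling 1142, which fits since 17 × 61 ≤ 1142 ≤ 17 × 185.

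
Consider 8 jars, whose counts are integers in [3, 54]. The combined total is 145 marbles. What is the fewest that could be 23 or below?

Let j be the number exceeding 23. Then the total is ≥ 24·j + 3·(8 − j) = 24 + 21j.
So 21j ≤ 121 and j ≤ 5; hence at least 8 − 5 = 3 are ≤ 23.
Exactly 3 works: 3 values at 3 and 5 at 24 total 129; raise one of the low values by 16 (still ≤ 23) to hit 145.

3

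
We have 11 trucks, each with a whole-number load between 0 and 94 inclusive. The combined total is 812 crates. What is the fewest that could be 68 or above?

3

Suppose at most 11 − j of them reach 68; then j values are ≤ 67 and the rest ≤ 94.
The total is then ≤ 67·j + 94·(11 − j) = 1034 − 27j. For this to be ≥ 812 we need j ≤ 8, so at least 11 − 8 = 3 must reach 68.
Exactly 3 works: 3 values at 94 and 8 at 67 total 818; lower one of the high values by 6 (still ≥ 68) to hit 812.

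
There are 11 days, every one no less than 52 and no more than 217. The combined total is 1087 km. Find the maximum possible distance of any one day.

217

To make one day as large as possible, make the other 10 as small as possible.
The other 10 contribute at least 10 × 52 = 520, leaving at most 1087 − 520 = 567.
But each day is capped at 217, so the maximum is 217.
Achievable: one at 217 and the other 10 totalling 870, which fits since 10 × 52 ≤ 870 ≤ 10 × 217.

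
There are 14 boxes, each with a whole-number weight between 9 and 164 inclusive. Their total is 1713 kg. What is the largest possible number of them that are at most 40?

4

Each value at 40 or below falls at least 164 − 40 = 124 short of the ceiling 164.
The ceiling total is 14 × 164 = 2296, and we need 1713, so at most ⌊(2296 − 1713)/124⌋ = 4 can be that low.
k = 4 is achieved by 4 values at 40 and 10 at 164, total 1800; lower one of the 164's by 87 (still > 40) to reach 1713.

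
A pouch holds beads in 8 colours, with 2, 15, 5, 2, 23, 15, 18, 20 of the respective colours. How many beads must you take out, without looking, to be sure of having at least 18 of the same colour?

In the worst case you take as many as possible of each colour without reaching 18: 2 + 15 + 5 + 2 + 17 + 15 + 17 + 17 = 90.
The next one must give 18 of some colour, so 90 + 1 = 91.

91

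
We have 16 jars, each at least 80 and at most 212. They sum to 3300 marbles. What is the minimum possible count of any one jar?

To make one jar as small as possible, make the other 15 as large as possible.
The other 15 contribute at most 15 × 212 = 3180, leaving at least 3300 − 3180 = 120.
Since 120 ≥ 80, this is achievable: one at 120 and 15 at 212.

120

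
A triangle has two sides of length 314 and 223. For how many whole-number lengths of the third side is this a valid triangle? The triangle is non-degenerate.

445

The triangle inequality gives |314 − 223| < c < 314 + 223, i.e. 91 < c < 537.
So c can be any integer from 92 to 536: 445 values.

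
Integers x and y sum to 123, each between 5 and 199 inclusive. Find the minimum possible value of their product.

590

For a fixed sum, xy is smallest when x and y are as far apart as possible.
At the endpoint x = 5, y = 123 − 5 = 118, so xy = 5 × 118 = 590.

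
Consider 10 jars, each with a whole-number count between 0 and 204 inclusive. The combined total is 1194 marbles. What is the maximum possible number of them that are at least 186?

6

Suppose k of them are at least 186. Those contribute at least 186 each and the other 10 − k at least 0 each.
So the total is at least 186k + 0(10 − k) = 0 + 186k. This must be ≤ 1194, giving k ≤ 6.
k = 6 is achieved by 6 values at 186 and 4 at 0, total 1116; add 78 to one value (staying below 186) to reach 1194.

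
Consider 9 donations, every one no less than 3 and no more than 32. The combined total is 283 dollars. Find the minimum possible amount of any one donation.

27

Minimizing one value means maximizing the remaining 8.
The other 8 contribute at most 8 × 32 = 256, leaving at least 283 − 256 = 27.
Since 27 ≥ 3, this is achievable: one at 27 and 8 at 32.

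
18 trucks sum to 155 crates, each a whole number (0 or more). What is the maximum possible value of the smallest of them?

8

The average is 155/18 < 9, so some value is ≤ 8.
Equality holds with 7 values of 8 and 11 values of 9.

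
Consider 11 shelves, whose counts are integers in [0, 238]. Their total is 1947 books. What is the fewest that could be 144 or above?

Each value short of 144 is at most 143, costing at least 238 − 143 = 95 against the maximum total of 2618.
We can afford to lose at most 2618 − 1947 = 671, so at most ⌊671/95⌋ = 7 fall short, and at least 4 are ≥ 144.
Exactly 4 works: 4 values at 238 and 7 at 143 total 1953; lower one of the high values by 6 (still ≥ 144) to hit 1947.

4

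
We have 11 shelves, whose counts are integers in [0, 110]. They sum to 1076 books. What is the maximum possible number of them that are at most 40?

Suppose k of them are at most 40. Those contribute at most 40 each and the rest at most 110 each.
So the total is at most 40k + 110(11 − k) = 1210 − 70k. This must still be ≥ 1076, so k ≤ 1.
k = 1 is achieved by 1 value at 40 and 10 at 110, total 1140; lower one of the 110's by 64 (still > 40) to reach 1076.

1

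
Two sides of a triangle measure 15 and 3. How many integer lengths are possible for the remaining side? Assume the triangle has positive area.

5

The triangle inequality gives |15 − 3| < c < 15 + 3, i.e. 12 < c < 18.
So c can be any integer from 13 to 17: 5 values.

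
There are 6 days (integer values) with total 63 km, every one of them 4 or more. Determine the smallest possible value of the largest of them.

11

The average is 63/6 > 10, so not all 6 can be 10 or less; the largest is ≥ 11.
Equality holds with 3 values of 11 and 3 values of 10.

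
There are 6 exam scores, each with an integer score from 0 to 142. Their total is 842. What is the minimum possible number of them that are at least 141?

Suppose at most 6 − j of them reach 141; then j values are ≤ 140 and the rest ≤ 142.
The total is then ≤ 140·j + 142·(6 − j) = 852 − 2j. For this to be ≥ 842 we need j ≤ 5, so at least 6 − 5 = 1 must reach 141.
Exactly 1 works: 1 value at 142 and 5 at 140 total 842.

1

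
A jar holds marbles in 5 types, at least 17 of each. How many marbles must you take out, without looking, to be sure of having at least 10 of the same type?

46

In the worst case you draw 9 of each of the 5 types: 5 × 9 = 45.
One more forces 10 of some type, so 45 + 1 = 46.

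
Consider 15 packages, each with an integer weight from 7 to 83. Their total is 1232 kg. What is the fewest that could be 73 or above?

If only k of them are at least 73, the other 15 − k are at most 72, so the total is at most k·83 + (15 − k)·72.
This must reach 1232, so k·83 + (15 − k)·72 ≥ 1232, giving k ≥ 14.
Exactly 14 works: 14 values at 83 and 1 at 72 total 1234; lower one of the high values by 2 (still ≥ 73) to hit 1232.

14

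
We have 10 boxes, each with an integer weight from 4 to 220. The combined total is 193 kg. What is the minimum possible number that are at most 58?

8

If only k of them are at most 58, the other 10 − k are at least 59, so the total is at least (10 − k)·59 + k·4.
This is ≤ 193, so (10 − k)·59 + 4k ≤ 193, which gives k ≥ 8.
Exactly 8 works: 8 values at 4 and 2 at 59 total 150; raise one of the low values by 43 (still ≤ 58) to hit 193.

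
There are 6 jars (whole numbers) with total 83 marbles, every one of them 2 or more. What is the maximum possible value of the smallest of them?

13

The 6 values sum to 83, so their minimum is at most ⌊83/6⌋ = 13.
Equality holds with 1 value of 13 and 5 values of 14.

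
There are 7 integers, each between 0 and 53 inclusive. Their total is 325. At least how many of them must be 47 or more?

Suppose at most 7 − j of them reach 47; then j values are ≤ 46 and the rest ≤ 53.
The total is then ≤ 46·j + 53·(7 − j) = 371 − 7j. For this to be ≥ 325 we need j ≤ 6, so at least 7 − 6 = 1 must reach 47.
Exactly 1 works: 1 value at 53 and 6 at 46 total 329; lower one of the high values by 4 (still ≥ 47) to hit 325.

1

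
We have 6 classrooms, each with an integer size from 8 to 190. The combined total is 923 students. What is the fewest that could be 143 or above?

2

If only k of them are at least 143, the other 6 − k are at most 142, so the total is at most k·190 + (6 − k)·142.
This must reach 923, so k·190 + (6 − k)·142 ≥ 923, giving k ≥ 2.
Exactly 2 works: 2 values at 190 and 4 at 142 total 948; lower one of the high values by 25 (still ≥ 143) to hit 923.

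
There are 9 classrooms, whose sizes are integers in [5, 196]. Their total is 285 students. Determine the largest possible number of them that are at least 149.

If k of the values are ≥ 149, the total is ≥ 149k + 5(9 − k).
Setting 149k + 5(9 − k) ≤ 285 gives 144k ≤ 240, so k ≤ 1.
k = 1 is achieved by 1 value at 149 and 8 at 5, total 189; add 96 to one value (staying below 149) to reach 285.

1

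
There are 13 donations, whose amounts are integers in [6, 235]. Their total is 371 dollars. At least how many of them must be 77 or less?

9

If only k of them are at most 77, the other 13 − k are at least 78, so the total is at least (13 − k)·78 + k·6.
This is ≤ 371, so (13 − k)·78 + 6k ≤ 371, which gives k ≥ 9.
Exactly 9 works: 9 values at 6 and 4 at 78 total 366; raise one of the low values by 5 (still ≤ 77) to hit 371.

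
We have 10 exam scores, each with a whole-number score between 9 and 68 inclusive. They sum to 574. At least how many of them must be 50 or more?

5

If only k of them are at least 50, the other 10 − k are at most 49, so the total is at most k·68 + (10 − k)·49.
This must reach 574, so k·68 + (10 − k)·49 ≥ 574, giving k ≥ 5.
Exactly 5 works: 5 values at 68 and 5 at 49 total 585; lower one of the high values by 11 (still ≥ 50) to hit 574.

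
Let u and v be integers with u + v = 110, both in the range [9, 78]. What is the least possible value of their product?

uv = u(110 − u) is concave in u, so over [32, 78] it is minimized at an endpoint.
At the endpoint u = 32, v = 110 − 32 = 78, so uv = 32 × 78 = 2496.

2496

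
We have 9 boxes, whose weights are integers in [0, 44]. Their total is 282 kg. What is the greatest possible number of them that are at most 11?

Suppose k of them are at most 11. Those contribute at most 11 each and the rest at most 44 each.
So the total is at most 11k + 44(9 − k) = 396 − 33k. This must still be ≥ 282, so k ≤ 3.
k = 3 is achieved by 3 values at 11 and 6 at 44, total 297; lower one of the 44's by 15 (still > 11) to reach 282.

3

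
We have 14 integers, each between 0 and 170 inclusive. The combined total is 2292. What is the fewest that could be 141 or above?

If only k of them are at least 141, the other 14 − k are at most 140, so the total is at most k·170 + (14 − k)·140.
This must reach 2292, so k·170 + (14 − k)·140 ≥ 2292, giving k ≥ 12.
Exactly 12 works: 12 values at 170 and 2 at 140 total 2320; lower one of the high values by 28 (still ≥ 141) to hit 2292.

12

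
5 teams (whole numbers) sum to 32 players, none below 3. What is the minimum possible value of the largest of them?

Some value must be at least ⌈32/5⌉ = 7, since 5 × 6 = 30 < 32.
Achievable: 2 of them at 7 and 3 at 6 total 32.

7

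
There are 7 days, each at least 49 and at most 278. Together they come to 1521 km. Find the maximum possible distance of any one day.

278

To make one day as large as possible, make the other 6 as small as possible.
The other 6 contribute at least 6 × 49 = 294, leaving at most 1521 − 294 = 1227.
But each day is capped at 278, so the maximum is 278.
Achievable: one at 278 and the other 6 totalling 1243, which fits since 6 × 49 ≤ 1243 ≤ 6 × 278.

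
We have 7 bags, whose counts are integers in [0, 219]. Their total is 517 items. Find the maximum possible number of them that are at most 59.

6

Each value at 59 or below falls at least 219 − 59 = 160 short of the ceiling 219.
The ceiling total is 7 × 219 = 1533, and we need 517, so at most ⌊(1533 − 517)/160⌋ = 6 can be that low.
k = 6 is achieved by 6 values at 59 and 1 at 219, total 573; lower one of the 219's by 56 (still > 59) to reach 517.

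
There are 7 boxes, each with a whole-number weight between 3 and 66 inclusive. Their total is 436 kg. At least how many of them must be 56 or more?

Each value short of 56 is at most 55, costing at least 66 − 55 = 11 against the maximum total of 462.
We can afford to lose at most 462 − 436 = 26, so at most ⌊26/11⌋ = 2 fall short, and at least 5 are ≥ 56.
Exactly 5 works: 5 values at 66 and 2 at 55 total 440; lower one of the high values by 4 (still ≥ 56) to hit 436.

5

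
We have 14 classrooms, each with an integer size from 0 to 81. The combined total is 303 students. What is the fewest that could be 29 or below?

If only k of them are at most 29, the other 14 − k are at least 30, so the total is at least (14 − k)·30 + k·0.
This is ≤ 303, so (14 − k)·30 + 0k ≤ 303, which gives k ≥ 4.
Exactly 4 works: 4 values at 0 and 10 at 30 total 300; raise one of the low values by 3 (still ≤ 29) to hit 303.

4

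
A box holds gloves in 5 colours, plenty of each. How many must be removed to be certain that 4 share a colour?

16

In the worst case you draw 3 of each of the 5 colours: 5 × 3 = 15.
One more forces 4 of some colour, so 15 + 1 = 16.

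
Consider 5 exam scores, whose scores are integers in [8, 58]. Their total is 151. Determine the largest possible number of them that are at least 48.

2

Suppose k of them are at least 48. Those contribute at least 48 each and the other 5 − k at least 8 each.
So the total is at least 48k + 8(5 − k) = 40 + 40k. This must be ≤ 151, giving k ≤ 2.
k = 2 is achieved by 2 values at 48 and 3 at 8, total 120; add 31 to one value (staying below 48) to reach 151.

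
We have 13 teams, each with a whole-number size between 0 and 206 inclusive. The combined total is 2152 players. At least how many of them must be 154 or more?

4

Suppose at most 13 − j of them reach 154; then j values are ≤ 153 and the rest ≤ 206.
The total is then ≤ 153·j + 206·(13 − j) = 2678 − 53j. For this to be ≥ 2152 we need j ≤ 9, so at least 13 − 9 = 4 must reach 154.
Exactly 4 works: 4 values at 206 and 9 at 153 total 2201; lower one of the high values by 49 (still ≥ 154) to hit 2152.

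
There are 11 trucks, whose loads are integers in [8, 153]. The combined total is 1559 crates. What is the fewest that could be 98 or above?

If only k of them are at least 98, the other 11 − k are at most 97, so the total is at most k·153 + (11 − k)·97.
This must reach 1559, so k·153 + (11 − k)·97 ≥ 1559, giving k ≥ 9.
Exactly 9 works: 9 values at 153 and 2 at 97 total 1571; lower one of the high values by 12 (still ≥ 98) to hit 1559.

9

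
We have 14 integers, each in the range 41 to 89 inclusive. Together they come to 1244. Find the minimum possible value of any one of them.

87

Minimizing one value means maximizing the remaining 13.
The other 13 contribute at most 13 × 89 = 1157, leaving at least 1244 − 1157 = 87.
Since 87 ≥ 41, this is achievable: one at 87 and 13 at 89.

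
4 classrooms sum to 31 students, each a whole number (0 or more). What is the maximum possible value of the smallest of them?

7

If every one of the 4 were at least 8, the total would be at least 4 × 8 = 32 > 31.
Taking 1 copy of 7 and 3 copies of 8 gives exactly 31, so 7 is attained.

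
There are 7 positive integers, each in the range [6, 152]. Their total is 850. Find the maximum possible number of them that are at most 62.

2

Each value at 62 or below falls at least 152 − 62 = 90 short of the ceiling 152.
The ceiling total is 7 × 152 = 1064, and we need 850, so at most ⌊(1064 − 850)/90⌋ = 2 can be that low.
k = 2 is achieved by 2 values at 62 and 5 at 152, total 884; lower one of the 152's by 34 (still > 62) to reach 850.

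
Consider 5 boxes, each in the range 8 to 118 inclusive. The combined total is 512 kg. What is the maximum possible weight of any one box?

To make one box as large as possible, make the other 4 as small as possible.
The other 4 contribute at least 4 × 8 = 32, leaving at most 512 − 32 = 480.
But each box is capped at 118, so the maximum is 118.
Achievable: one at 118 and the other 4 totalling 394, which fits since 4 × 8 ≤ 394 ≤ 4 × 118.

118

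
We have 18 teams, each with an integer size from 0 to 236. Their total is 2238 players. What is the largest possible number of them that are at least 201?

11

If k of the values are ≥ 201, the total is ≥ 201k + 0(18 − k).
Setting 201k + 0(18 − k) ≤ 2238 gives 201k ≤ 2238, so k ≤ 11.
k = 11 is achieved by 11 values at 201 and 7 at 0, total 2211; add 27 to one value (staying below 201) to reach 2238.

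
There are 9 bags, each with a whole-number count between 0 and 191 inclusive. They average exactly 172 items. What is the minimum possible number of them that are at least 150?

5

The total is 9 × 172 = 1548.
Suppose at most 9 − j of them reach 150; then j values are ≤ 149 and the rest ≤ 191.
The total is then ≤ 149·j + 191·(9 − j) = 1719 − 42j. For this to be ≥ 1548 we need j ≤ 4, so at least 9 − 4 = 5 must reach 150.
Exactly 5 works: 5 values at 191 and 4 at 149 total 1551; lower one of the high values by 3 (still ≥ 150) to hit 1548.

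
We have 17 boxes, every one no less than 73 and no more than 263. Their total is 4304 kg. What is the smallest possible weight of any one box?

To make one box as small as possible, make the other 16 as large as possible.
The other 16 contribute at most 16 × 263 = 4208, leaving at least 4304 − 4208 = 96.
Since 96 ≥ 73, this is achievable: one at 96 and 16 at 263.

96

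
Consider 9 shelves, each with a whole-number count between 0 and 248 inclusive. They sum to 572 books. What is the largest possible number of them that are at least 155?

If k of the values are ≥ 155, the total is ≥ 155k + 0(9 − k).
Setting 155k + 0(9 − k) ≤ 572 gives 155k ≤ 572, so k ≤ 3.
k = 3 is achieved by 3 values at 155 and 6 at 0, total 465; add 107 to one value (staying below 155) to reach 572.

3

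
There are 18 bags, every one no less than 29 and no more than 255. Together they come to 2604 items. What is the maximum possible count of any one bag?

255

Maximizing one value means minimizing the remaining 17.
The other 17 contribute at least 17 × 29 = 493, leaving at most 2604 − 493 = 2111.
But each bag is capped at 255, so the maximum is 255.
Achievable: one at 255 and the other 17 totalling 2349, which fits since 17 × 29 ≤ 2349 ≤ 17 × 255.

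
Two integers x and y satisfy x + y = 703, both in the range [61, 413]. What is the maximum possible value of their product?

123552

With x + y fixed, xy peaks when the two are closest together.
Taking x = 351 and y = 352 (both in [61, 413]) gives xy = 123552.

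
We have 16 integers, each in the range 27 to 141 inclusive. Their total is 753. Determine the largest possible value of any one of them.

To make one integer as large as possible, make the other 15 as small as possible.
The other 15 contribute at least 15 × 27 = 405, leaving at most 753 − 405 = 348.
But each integer is capped at 141, so the maximum is 141.
Achievable: one at 141 and the other 15 totalling 612, which fits since 15 × 27 ≤ 612 ≤ 15 × 141.

141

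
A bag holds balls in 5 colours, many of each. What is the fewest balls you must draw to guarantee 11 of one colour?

You could draw 10 of every colour without reaching 11 of any — 50 in all.
One more forces 11 of some colour, so 50 + 1 = 51.

51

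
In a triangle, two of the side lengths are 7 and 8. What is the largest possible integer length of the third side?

14

The third side must be less than 7 + 8 = 15.
The largest integer below 15 is 14.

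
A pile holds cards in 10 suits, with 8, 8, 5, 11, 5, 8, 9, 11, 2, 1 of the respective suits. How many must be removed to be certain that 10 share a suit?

In the worst case you take as many as possible of each suit without reaching 10: 8 + 8 + 5 + 9 + 5 + 8 + 9 + 9 + 2 + 1 = 64.
The next one must give 10 of some suit, so 64 + 1 = 65.

65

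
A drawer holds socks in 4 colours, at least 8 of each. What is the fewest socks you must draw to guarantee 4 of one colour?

In the worst case you draw 3 of each of the 4 colours: 4 × 3 = 12.
One more forces 4 of some colour, so 12 + 1 = 13.

13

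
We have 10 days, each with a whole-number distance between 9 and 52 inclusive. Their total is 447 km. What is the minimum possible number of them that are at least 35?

6

Suppose at most 10 − j of them reach 35; then j values are ≤ 34 and the rest ≤ 52.
The total is then ≤ 34·j + 52·(10 − j) = 520 − 18j. For this to be ≥ 447 we need j ≤ 4, so at least 10 − 4 = 6 must reach 35.
Exactly 6 works: 6 values at 52 and 4 at 34 total 448; lower one of the high values by 1 (still ≥ 35) to hit 447.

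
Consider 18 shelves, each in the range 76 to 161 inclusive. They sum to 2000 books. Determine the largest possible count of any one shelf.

161

To make one shelf as large as possible, make the other 17 as small as possible.
The other 17 contribute at least 17 × 76 = 1292, leaving at most 2000 − 1292 = 708.
But each shelf is capped at 161, so the maximum is 161.
Achievable: one at 161 and the other 17 totalling 1839, which fits since 17 × 76 ≤ 1839 ≤ 17 × 161.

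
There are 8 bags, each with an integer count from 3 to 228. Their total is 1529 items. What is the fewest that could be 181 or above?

Each value short of 181 is at most 180, costing at least 228 − 180 = 48 against the maximum total of 1824.
We can afford to lose at most 1824 − 1529 = 295, so at most ⌊295/48⌋ = 6 fall short, and at least 2 are ≥ 181.
Exactly 2 works: 2 values at 228 and 6 at 180 total 1536; lower one of the high values by 7 (still ≥ 181) to hit 1529.

2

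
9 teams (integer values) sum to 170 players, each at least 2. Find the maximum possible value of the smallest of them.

The average is 170/9 < 19, so some value is ≤ 18.
Taking 1 copy of 18 and 8 copies of 19 gives exactly 170, so 18 is attained.

18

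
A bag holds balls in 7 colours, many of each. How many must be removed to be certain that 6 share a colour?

36

You could draw 5 of every colour without reaching 6 of any — 35 in all.
One more forces 6 of some colour, so 35 + 1 = 36.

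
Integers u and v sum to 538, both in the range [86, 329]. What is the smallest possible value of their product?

68761

Since u + v is fixed, pushing one of them to its bound minimizes the product.
The extreme feasible split is u = 209, v = 329, giving uv = 68761.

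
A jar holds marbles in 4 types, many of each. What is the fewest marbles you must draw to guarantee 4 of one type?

You could draw 3 of every type without reaching 4 of any — 12 in all.
One more forces 4 of some type, so 12 + 1 = 13.

13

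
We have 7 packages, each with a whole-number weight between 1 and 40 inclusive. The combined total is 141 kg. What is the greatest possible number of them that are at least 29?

4

If k of the values are ≥ 29, the total is ≥ 29k + 1(7 − k).
Setting 29k + 1(7 − k) ≤ 141 gives 28k ≤ 134, so k ≤ 4.
k = 4 is achieved by 4 values at 29 and 3 at 1, total 119; add 22 to one value (staying below 29) to reach 141.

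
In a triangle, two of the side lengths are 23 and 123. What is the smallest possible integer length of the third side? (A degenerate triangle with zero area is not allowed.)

The third side must exceed |23 − 123| = 100.
The smallest integer above 100 is 101.

101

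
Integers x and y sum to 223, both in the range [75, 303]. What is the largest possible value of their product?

With x + y fixed, xy peaks when the two are closest together.
Taking x = 111 and y = 112 (both in [75, 303]) gives xy = 12432.

12432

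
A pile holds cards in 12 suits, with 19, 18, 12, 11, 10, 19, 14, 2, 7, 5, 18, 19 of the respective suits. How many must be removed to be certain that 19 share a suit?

In the worst case you take as many as possible of each suit without reaching 19: 18 + 18 + 12 + 11 + 10 + 18 + 14 + 2 + 7 + 5 + 18 + 18 = 151.
The next one must give 19 of some suit, so 151 + 1 = 152.

152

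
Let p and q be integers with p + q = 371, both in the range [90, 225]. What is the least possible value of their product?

32850

pq = p(371 − p) is concave in p, so over [146, 225] it is minimized at an endpoint.
The extreme feasible split is p = 146, q = 225, giving pq = 32850.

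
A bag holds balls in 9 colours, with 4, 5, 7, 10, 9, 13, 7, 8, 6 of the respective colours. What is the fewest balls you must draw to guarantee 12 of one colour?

In the worst case you take as many as possible of each colour without reaching 12: 4 + 5 + 7 + 10 + 9 + 11 + 7 + 8 + 6 = 67.
The next one must give 12 of some colour, so 67 + 1 = 68.

68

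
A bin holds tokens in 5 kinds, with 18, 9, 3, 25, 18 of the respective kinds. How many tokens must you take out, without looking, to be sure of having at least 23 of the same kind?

In the worst case you take as many as possible of each kind without reaching 23: 18 + 9 + 3 + 22 + 18 = 70.
The next one must give 23 of some kind, so 70 + 1 = 71.

71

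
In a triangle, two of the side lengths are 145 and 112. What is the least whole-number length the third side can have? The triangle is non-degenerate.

The third side must exceed |145 − 112| = 33.
The smallest integer above 33 is 34.

34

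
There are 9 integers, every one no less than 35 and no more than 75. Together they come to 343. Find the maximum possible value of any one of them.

63

Maximizing one value means minimizing the remaining 8.
The other 8 contribute at least 8 × 35 = 280, leaving at most 343 − 280 = 63.
Since 63 ≤ 75, this is achievable: one at 63 and 8 at 35.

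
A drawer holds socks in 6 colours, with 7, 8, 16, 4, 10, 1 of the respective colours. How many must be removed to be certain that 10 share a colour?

In the worst case you take as many as possible of each colour without reaching 10: 7 + 8 + 9 + 4 + 9 + 1 = 38.
The next one must give 10 of some colour, so 38 + 1 = 39.

39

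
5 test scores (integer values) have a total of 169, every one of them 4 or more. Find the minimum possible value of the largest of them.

The average is 169/5 > 33, so not all 5 can be 33 or less; the largest is ≥ 34.
Taking 1 copy of 33 and 4 copies of 34 gives exactly 169, so 34 is attained.

34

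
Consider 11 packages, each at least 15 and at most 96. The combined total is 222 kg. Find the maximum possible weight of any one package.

To make one package as large as possible, make the other 10 as small as possible.
The other 10 contribute at least 10 × 15 = 150, leaving at most 222 − 150 = 72.
Since 72 ≤ 96, this is achievable: one at 72 and 10 at 15.

72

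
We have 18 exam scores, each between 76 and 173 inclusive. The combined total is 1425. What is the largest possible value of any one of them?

133

Maximizing one value means minimizing the remaining 17.
The other 17 contribute at least 17 × 76 = 1292, leaving at most 1425 − 1292 = 133.
Since 133 ≤ 173, this is achievable: one at 133 and 17 at 76.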